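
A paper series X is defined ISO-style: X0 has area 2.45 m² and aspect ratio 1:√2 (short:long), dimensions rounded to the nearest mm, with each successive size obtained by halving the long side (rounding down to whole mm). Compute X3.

465 × 658 mm

Let X0's short side be w mm. w · w√2 = 2.45 m² = 2,450,000 mm², so w ≈ 1316.2 mm and w√2 ≈ 1861.4 mm → X0 = 1316 × 1861 mm.
X1: ⌊1861/2⌋ × 1316 = 930 × 1316 mm
X2: ⌊1316/2⌋ × 930 = 658 × 930 mm
X3: ⌊930/2⌋ × 658 = 465 × 658 mm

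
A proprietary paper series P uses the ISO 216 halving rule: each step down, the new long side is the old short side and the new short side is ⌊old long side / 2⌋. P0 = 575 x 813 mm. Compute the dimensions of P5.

P1: ⌊813/2⌋ × 575 = 406 × 575 mm
P2: ⌊575/2⌋ × 406 = 287 × 406 mm
P3: ⌊406/2⌋ × 287 = 203 × 287 mm
P4: ⌊287/2⌋ × 203 = 143 × 203 mm
P5: ⌊203/2⌋ × 143 = 101 × 143 mm

101 × 143 mm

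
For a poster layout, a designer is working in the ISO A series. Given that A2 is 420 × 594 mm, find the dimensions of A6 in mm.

105 × 148 mm

A3: ⌊594/2⌋ × 420 = 297 × 420 mm
A4: ⌊420/2⌋ × 297 = 210 × 297 mm
A5: ⌊297/2⌋ × 210 = 148 × 210 mm
A6: ⌊210/2⌋ × 148 = 105 × 148 mm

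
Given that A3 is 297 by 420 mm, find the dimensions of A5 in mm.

A4: ⌊420/2⌋ × 297 = 210 × 297 mm
A5: ⌊297/2⌋ × 210 = 148 × 210 mm

148 × 210 mm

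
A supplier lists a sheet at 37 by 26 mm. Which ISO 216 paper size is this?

A10 (26 × 37 mm)

Aspect ratio 37/26 ≈ 1.423 — close to the ISO √2 ≈ 1.414.
In the A-series (A0 area = 1 m²): A10 = 26 × 37 mm.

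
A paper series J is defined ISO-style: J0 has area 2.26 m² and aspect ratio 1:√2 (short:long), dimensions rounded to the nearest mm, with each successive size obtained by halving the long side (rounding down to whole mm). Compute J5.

223 × 316 mm

Let J0's short side be w mm. w · w√2 = 2.26 m² = 2,260,000 mm², so w ≈ 1264.1 mm and w√2 ≈ 1787.8 mm → J0 = 1264 × 1788 mm.
J1: ⌊1788/2⌋ × 1264 = 894 × 1264 mm
J2: ⌊1264/2⌋ × 894 = 632 × 894 mm
J3: ⌊894/2⌋ × 632 = 447 × 632 mm
J4: ⌊632/2⌋ × 447 = 316 × 447 mm
J5: ⌊447/2⌋ × 316 = 223 × 316 mm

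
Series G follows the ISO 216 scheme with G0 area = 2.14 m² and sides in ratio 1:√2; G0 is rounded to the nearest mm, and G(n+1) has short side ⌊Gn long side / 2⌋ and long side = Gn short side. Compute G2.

Let G0's short side be w mm. w · w√2 = 2.14 m² = 2,140,000 mm², so w ≈ 1230.1 mm and w√2 ≈ 1739.7 mm → G0 = 1230 × 1740 mm.
G1: ⌊1740/2⌋ × 1230 = 870 × 1230 mm
G2: ⌊1230/2⌋ × 870 = 615 × 870 mm

615 × 870 mm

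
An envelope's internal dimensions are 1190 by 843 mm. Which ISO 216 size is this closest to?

A0 (841 × 1189 mm)

Aspect ratio 1190/843 ≈ 1.412 — close to the ISO √2 ≈ 1.414.
In the A-series (A0 area = 1 m²): A0 = 841 × 1189 mm.
Off by 3 mm total — nearest standard size.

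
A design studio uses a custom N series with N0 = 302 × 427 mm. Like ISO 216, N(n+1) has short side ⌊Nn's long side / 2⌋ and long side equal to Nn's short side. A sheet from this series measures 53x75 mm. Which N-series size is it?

N5

N0: 302 × 427 mm
N1: 213 × 302 mm
N2: 151 × 213 mm
N3: 106 × 151 mm
N4: 75 × 106 mm
N5: 53 × 75 mm
N6: 37 × 53 mm
→ matches N5.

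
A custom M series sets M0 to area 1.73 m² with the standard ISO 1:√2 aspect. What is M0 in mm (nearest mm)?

1106 × 1564 mm

Let the short side be w mm. Then w · w√2 = 1.73 m² = 1,730,000 mm².
w² = 1,730,000/√2, so w ≈ 1106.0 mm; long side = w√2 ≈ 1564.2 mm.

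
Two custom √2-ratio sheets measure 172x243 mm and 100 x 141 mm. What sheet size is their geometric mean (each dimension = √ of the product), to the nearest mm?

Short side: √(172 · 100) = √17200 ≈ 131.1 → 131 mm
Long side: √(243 · 141) = √34263 ≈ 185.1 → 185 mm

131 × 185 mm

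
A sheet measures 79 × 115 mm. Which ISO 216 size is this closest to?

C7 (81 × 114 mm)

Aspect ratio 115/79 ≈ 1.456 (ISO target is √2 ≈ 1.414).
In the C-series (envelope sizes, between A and B): C7 = 81 × 114 mm.
Off by 3 mm total — nearest standard size.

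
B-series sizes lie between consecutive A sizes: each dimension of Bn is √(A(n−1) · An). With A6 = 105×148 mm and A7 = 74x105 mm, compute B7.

88 × 125 mm

Short side: √(105 · 74) = √7770 ≈ 88.1 → 88 mm
Long side: √(148 · 105) = √15540 ≈ 124.7 → 125 mm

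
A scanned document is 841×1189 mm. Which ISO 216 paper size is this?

Aspect ratio 1189/841 ≈ 1.414 — close to the ISO √2 ≈ 1.414.
In the A-series (A0 area = 1 m²): A0 = 841 × 1189 mm.

A0 (841 × 1189 mm)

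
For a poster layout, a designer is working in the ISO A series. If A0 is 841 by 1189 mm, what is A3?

297 × 420 mm

A1: ⌊1189/2⌋ × 841 = 594 × 841 mm
A2: ⌊841/2⌋ × 594 = 420 × 594 mm
A3: ⌊594/2⌋ × 420 = 297 × 420 mm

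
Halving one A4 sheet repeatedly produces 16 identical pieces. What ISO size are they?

A8

16 = 2^4, so 4 halving steps.
A4 → A5 → … → A8 after 4 steps.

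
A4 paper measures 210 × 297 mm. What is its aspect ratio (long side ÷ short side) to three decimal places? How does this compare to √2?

297 / 210 = 1.414
Matches √2 ≈ 1.414 — the ISO 216 defining ratio.

1.414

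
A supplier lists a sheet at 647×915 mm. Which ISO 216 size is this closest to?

C1 (648 × 917 mm)

Aspect ratio 915/647 ≈ 1.414 — close to the ISO √2 ≈ 1.414.
In the C-series (envelope sizes, between A and B): C1 = 648 × 917 mm.
Off by 3 mm total — nearest standard size.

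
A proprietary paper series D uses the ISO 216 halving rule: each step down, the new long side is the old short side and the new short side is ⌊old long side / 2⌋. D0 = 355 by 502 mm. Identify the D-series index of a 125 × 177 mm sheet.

D3

D0: 355 × 502 mm
D1: 251 × 355 mm
D2: 177 × 251 mm
D3: 125 × 177 mm
D4: 88 × 125 mm
→ matches D3.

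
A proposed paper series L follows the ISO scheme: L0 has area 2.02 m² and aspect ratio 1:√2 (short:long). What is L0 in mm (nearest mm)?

Let the short side be w mm. Then w · w√2 = 2.02 m² = 2,020,000 mm².
w² = 2,020,000/√2, so w ≈ 1195.1 mm; long side = w√2 ≈ 1690.2 mm.

1195 × 1690 mm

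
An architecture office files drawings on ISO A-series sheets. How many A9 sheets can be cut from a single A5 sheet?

16

Each ISO step halves the sheet: 1 × A5 → 2 × A6 → 4 × A7 → 8 × A8 → …
From A5 to A9 is 4 halving steps: 2^4 = 16.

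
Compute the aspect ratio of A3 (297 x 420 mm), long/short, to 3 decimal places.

420 / 297 = 1.414
Matches √2 ≈ 1.414 — the ISO 216 defining ratio.

1.414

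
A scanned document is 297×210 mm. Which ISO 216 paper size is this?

A4 (210 × 297 mm)

Aspect ratio 297/210 ≈ 1.414 — close to the ISO √2 ≈ 1.414.
In the A-series (A0 area = 1 m²): A4 = 210 × 297 mm.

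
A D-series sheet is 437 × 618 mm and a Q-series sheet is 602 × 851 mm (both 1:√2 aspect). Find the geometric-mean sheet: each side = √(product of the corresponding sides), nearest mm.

513 × 725 mm

Short side: √(437 · 602) = √263074 ≈ 512.9 → 513 mm
Long side: √(618 · 851) = √525918 ≈ 725.2 → 725 mm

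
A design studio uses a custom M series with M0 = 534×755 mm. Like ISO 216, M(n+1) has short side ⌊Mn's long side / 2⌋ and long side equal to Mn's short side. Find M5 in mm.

M1: ⌊755/2⌋ × 534 = 377 × 534 mm
M2: ⌊534/2⌋ × 377 = 267 × 377 mm
M3: ⌊377/2⌋ × 267 = 188 × 267 mm
M4: ⌊267/2⌋ × 188 = 133 × 188 mm
M5: ⌊188/2⌋ × 133 = 94 × 133 mm

94 × 133 mm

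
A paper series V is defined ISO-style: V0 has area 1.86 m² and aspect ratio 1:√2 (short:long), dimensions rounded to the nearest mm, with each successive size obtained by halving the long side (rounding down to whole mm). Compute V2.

Let V0's short side be w mm. w · w√2 = 1.86 m² = 1,860,000 mm², so w ≈ 1146.8 mm and w√2 ≈ 1621.9 mm → V0 = 1147 × 1622 mm.
V1: ⌊1622/2⌋ × 1147 = 811 × 1147 mm
V2: ⌊1147/2⌋ × 811 = 573 × 811 mm

573 × 811 mm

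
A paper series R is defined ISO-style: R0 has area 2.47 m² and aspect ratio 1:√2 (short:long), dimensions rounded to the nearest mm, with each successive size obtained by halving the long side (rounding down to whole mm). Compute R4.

330 × 467 mm

Let R0's short side be w mm. w · w√2 = 2.47 m² = 2,470,000 mm², so w ≈ 1321.6 mm and w√2 ≈ 1869.0 mm → R0 = 1322 × 1869 mm.
R1: ⌊1869/2⌋ × 1322 = 934 × 1322 mm
R2: ⌊1322/2⌋ × 934 = 661 × 934 mm
R3: ⌊934/2⌋ × 661 = 467 × 661 mm
R4: ⌊661/2⌋ × 467 = 330 × 467 mm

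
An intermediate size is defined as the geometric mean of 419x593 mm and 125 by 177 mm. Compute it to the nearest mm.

229 × 324 mm

Short side: √(419 · 125) = √52375 ≈ 228.9 → 229 mm
Long side: √(593 · 177) = √104961 ≈ 324.0 → 324 mm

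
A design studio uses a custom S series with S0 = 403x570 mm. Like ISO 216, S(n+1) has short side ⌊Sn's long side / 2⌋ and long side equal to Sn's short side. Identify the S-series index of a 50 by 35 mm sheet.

S0: 403 × 570 mm
S1: 285 × 403 mm
S2: 201 × 285 mm
S3: 142 × 201 mm
S4: 100 × 142 mm
S5: 71 × 100 mm
S6: 50 × 71 mm
S7: 35 × 50 mm
S8: 25 × 35 mm
→ matches S7.

S7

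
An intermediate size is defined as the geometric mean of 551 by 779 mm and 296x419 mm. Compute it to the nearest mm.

404 × 571 mm

Short side: √(551 · 296) = √163096 ≈ 403.9 → 404 mm
Long side: √(779 · 419) = √326401 ≈ 571.3 → 571 mm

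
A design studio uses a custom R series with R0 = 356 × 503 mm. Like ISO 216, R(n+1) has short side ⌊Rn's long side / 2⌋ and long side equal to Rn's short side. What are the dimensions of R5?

R1: ⌊503/2⌋ × 356 = 251 × 356 mm
R2: ⌊356/2⌋ × 251 = 178 × 251 mm
R3: ⌊251/2⌋ × 178 = 125 × 178 mm
R4: ⌊178/2⌋ × 125 = 89 × 125 mm
R5: ⌊125/2⌋ × 89 = 62 × 89 mm

62 × 89 mm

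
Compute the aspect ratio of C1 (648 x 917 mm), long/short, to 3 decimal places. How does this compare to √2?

917 / 648 = 1.415
Matches √2 ≈ 1.414 — the ISO 216 defining ratio.

1.415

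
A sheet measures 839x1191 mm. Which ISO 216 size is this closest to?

A0 (841 × 1189 mm)

Aspect ratio 1191/839 ≈ 1.420 — close to the ISO √2 ≈ 1.414.
In the A-series (A0 area = 1 m²): A0 = 841 × 1189 mm.
Off by 4 mm total — nearest standard size.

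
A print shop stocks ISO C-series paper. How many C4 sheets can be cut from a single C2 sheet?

Each ISO step halves the sheet: 1 × C2 → 2 × C3 → 4 × C4
From C2 to C4 is 2 halving steps: 2^2 = 4.

4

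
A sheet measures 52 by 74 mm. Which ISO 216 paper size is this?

A8 (52 × 74 mm)

Aspect ratio 74/52 ≈ 1.423 — close to the ISO √2 ≈ 1.414.
In the A-series (A0 area = 1 m²): A8 = 52 × 74 mm.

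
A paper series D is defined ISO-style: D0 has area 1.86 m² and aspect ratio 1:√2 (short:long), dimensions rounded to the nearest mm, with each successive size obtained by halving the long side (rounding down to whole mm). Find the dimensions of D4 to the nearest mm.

286 × 405 mm

Let D0's short side be w mm. w · w√2 = 1.86 m² = 1,860,000 mm², so w ≈ 1146.8 mm and w√2 ≈ 1621.9 mm → D0 = 1147 × 1622 mm.
D1: ⌊1622/2⌋ × 1147 = 811 × 1147 mm
D2: ⌊1147/2⌋ × 811 = 573 × 811 mm
D3: ⌊811/2⌋ × 573 = 405 × 573 mm
D4: ⌊573/2⌋ × 405 = 286 × 405 mm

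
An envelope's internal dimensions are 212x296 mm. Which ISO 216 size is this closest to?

A4 (210 × 297 mm)

Aspect ratio 296/212 ≈ 1.396 (ISO target is √2 ≈ 1.414).
In the A-series (A0 area = 1 m²): A4 = 210 × 297 mm.
Off by 3 mm total — nearest standard size.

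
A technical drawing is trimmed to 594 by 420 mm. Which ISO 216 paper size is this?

A2 (420 × 594 mm)

Aspect ratio 594/420 ≈ 1.414 — close to the ISO √2 ≈ 1.414.
In the A-series (A0 area = 1 m²): A2 = 420 × 594 mm.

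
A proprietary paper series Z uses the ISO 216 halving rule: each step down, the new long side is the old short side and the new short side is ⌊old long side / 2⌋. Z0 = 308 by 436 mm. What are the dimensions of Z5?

Z1: ⌊436/2⌋ × 308 = 218 × 308 mm
Z2: ⌊308/2⌋ × 218 = 154 × 218 mm
Z3: ⌊218/2⌋ × 154 = 109 × 154 mm
Z4: ⌊154/2⌋ × 109 = 77 × 109 mm
Z5: ⌊109/2⌋ × 77 = 54 × 77 mm

54 × 77 mm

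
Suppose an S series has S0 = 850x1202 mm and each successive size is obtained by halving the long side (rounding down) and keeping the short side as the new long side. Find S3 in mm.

S1: ⌊1202/2⌋ × 850 = 601 × 850 mm
S2: ⌊850/2⌋ × 601 = 425 × 601 mm
S3: ⌊601/2⌋ × 425 = 300 × 425 mm

300 × 425 mm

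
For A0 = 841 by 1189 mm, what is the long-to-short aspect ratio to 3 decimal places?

1.414

1189 / 841 = 1.414
Matches √2 ≈ 1.414 — the ISO 216 defining ratio.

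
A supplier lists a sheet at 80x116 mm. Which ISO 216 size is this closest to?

C7 (81 × 114 mm)

Aspect ratio 116/80 ≈ 1.450 (ISO target is √2 ≈ 1.414).
In the C-series (envelope sizes, between A and B): C7 = 81 × 114 mm.
Off by 3 mm total — nearest standard size.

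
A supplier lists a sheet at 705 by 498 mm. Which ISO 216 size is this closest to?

B2 (500 × 707 mm)

Aspect ratio 705/498 ≈ 1.416 — close to the ISO √2 ≈ 1.414.
In the B-series (B0 = 1000 × 1414 mm): B2 = 500 × 707 mm.
Off by 4 mm total — nearest standard size.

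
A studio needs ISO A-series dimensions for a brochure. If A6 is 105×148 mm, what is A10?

26 × 37 mm

A7: ⌊148/2⌋ × 105 = 74 × 105 mm
A8: ⌊105/2⌋ × 74 = 52 × 74 mm
A9: ⌊74/2⌋ × 52 = 37 × 52 mm
A10: ⌊52/2⌋ × 37 = 26 × 37 mm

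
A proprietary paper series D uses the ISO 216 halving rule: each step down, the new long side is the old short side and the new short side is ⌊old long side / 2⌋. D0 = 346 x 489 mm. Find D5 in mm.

D1 = 244 × 346 mm (from D0 by 1 halving).
D2: ⌊346/2⌋ × 244 = 173 × 244 mm
D3: ⌊244/2⌋ × 173 = 122 × 173 mm
D4: ⌊173/2⌋ × 122 = 86 × 122 mm
D5: ⌊122/2⌋ × 86 = 61 × 86 mm

61 × 86 mm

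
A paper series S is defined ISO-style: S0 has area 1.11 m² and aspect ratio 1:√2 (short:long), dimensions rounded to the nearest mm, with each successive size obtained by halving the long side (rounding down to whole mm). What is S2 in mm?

Let S0's short side be w mm. w · w√2 = 1.11 m² = 1,110,000 mm², so w ≈ 885.9 mm and w√2 ≈ 1252.9 mm → S0 = 886 × 1253 mm.
S1: ⌊1253/2⌋ × 886 = 626 × 886 mm
S2: ⌊886/2⌋ × 626 = 443 × 626 mm

443 × 626 mm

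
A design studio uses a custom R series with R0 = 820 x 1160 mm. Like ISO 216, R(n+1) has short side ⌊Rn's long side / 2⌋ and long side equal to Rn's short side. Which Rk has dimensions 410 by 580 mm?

R0: 820 × 1160 mm
R1: 580 × 820 mm
R2: 410 × 580 mm
R3: 290 × 410 mm
→ matches R2.

R2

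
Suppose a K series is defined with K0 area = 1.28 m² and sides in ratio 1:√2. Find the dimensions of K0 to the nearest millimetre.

951 × 1345 mm

Let the short side be w mm. Then w · w√2 = 1.28 m² = 1,280,000 mm².
w² = 1,280,000/√2, so w ≈ 951.4 mm; long side = w√2 ≈ 1345.4 mm.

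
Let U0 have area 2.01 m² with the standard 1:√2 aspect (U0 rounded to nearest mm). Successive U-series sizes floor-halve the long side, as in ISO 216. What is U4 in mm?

Let U0's short side be w mm. w · w√2 = 2.01 m² = 2,010,000 mm², so w ≈ 1192.2 mm and w√2 ≈ 1686.0 mm → U0 = 1192 × 1686 mm.
U1: ⌊1686/2⌋ × 1192 = 843 × 1192 mm
U2: ⌊1192/2⌋ × 843 = 596 × 843 mm
U3: ⌊843/2⌋ × 596 = 421 × 596 mm
U4: ⌊596/2⌋ × 421 = 298 × 421 mm

298 × 421 mm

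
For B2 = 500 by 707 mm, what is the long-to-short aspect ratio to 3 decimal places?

707 / 500 = 1.414
Matches √2 ≈ 1.414 — the ISO 216 defining ratio.

1.414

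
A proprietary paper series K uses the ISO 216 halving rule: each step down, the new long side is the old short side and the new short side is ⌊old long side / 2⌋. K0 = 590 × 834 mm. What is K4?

K1: ⌊834/2⌋ × 590 = 417 × 590 mm
K2: ⌊590/2⌋ × 417 = 295 × 417 mm
K3: ⌊417/2⌋ × 295 = 208 × 295 mm
K4: ⌊295/2⌋ × 208 = 147 × 208 mm

147 × 208 mm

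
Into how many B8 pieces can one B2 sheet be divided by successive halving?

Each ISO step halves the sheet: 1 × B2 → 2 × B3 → 4 × B4 → 8 × B5 → …
From B2 to B8 is 6 halving steps: 2^6 = 64.

64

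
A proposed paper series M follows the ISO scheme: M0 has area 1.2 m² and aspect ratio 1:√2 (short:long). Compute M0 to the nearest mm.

Let the short side be w mm. Then w · w√2 = 1.2 m² = 1,200,000 mm².
w² = 1,200,000/√2, so w ≈ 921.2 mm; long side = w√2 ≈ 1302.7 mm.

921 × 1303 mm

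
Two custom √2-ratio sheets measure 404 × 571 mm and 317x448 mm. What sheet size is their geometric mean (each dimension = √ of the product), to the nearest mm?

Short side: √(404 · 317) = √128068 ≈ 357.9 → 358 mm
Long side: √(571 · 448) = √255808 ≈ 505.8 → 506 mm

358 × 506 mm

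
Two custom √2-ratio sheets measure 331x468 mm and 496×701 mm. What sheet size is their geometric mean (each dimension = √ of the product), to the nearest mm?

405 × 573 mm

Short side: √(331 · 496) = √164176 ≈ 405.2 → 405 mm
Long side: √(468 · 701) = √328068 ≈ 572.8 → 573 mm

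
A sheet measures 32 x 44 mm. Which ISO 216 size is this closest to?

Aspect ratio 44/32 ≈ 1.375 (ISO target is √2 ≈ 1.414).
In the B-series (B0 = 1000 × 1414 mm): B10 = 31 × 44 mm.
Off by 1 mm total — nearest standard size.

B10 (31 × 44 mm)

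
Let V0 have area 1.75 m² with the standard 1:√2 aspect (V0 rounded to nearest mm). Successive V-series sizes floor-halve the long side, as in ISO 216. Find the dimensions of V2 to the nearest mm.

556 × 786 mm

Let V0's short side be w mm. w · w√2 = 1.75 m² = 1,750,000 mm², so w ≈ 1112.4 mm and w√2 ≈ 1573.2 mm → V0 = 1112 × 1573 mm.
V1: ⌊1573/2⌋ × 1112 = 786 × 1112 mm
V2: ⌊1112/2⌋ × 786 = 556 × 786 mm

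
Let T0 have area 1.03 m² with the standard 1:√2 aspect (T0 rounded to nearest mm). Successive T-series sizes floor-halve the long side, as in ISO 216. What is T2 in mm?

Let T0's short side be w mm. w · w√2 = 1.03 m² = 1,030,000 mm², so w ≈ 853.4 mm and w√2 ≈ 1206.9 mm → T0 = 853 × 1207 mm.
T1: ⌊1207/2⌋ × 853 = 603 × 853 mm
T2: ⌊853/2⌋ × 603 = 426 × 603 mm

426 × 603 mm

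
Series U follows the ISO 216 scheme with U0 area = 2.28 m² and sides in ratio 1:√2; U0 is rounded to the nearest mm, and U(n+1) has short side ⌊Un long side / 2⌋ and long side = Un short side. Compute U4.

Let U0's short side be w mm. w · w√2 = 2.28 m² = 2,280,000 mm², so w ≈ 1269.7 mm and w√2 ≈ 1795.7 mm → U0 = 1270 × 1796 mm.
U1: ⌊1796/2⌋ × 1270 = 898 × 1270 mm
U2: ⌊1270/2⌋ × 898 = 635 × 898 mm
U3: ⌊898/2⌋ × 635 = 449 × 635 mm
U4: ⌊635/2⌋ × 449 = 317 × 449 mm

317 × 449 mm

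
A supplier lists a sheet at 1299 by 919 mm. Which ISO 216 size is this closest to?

Aspect ratio 1299/919 ≈ 1.413 — close to the ISO √2 ≈ 1.414.
In the C-series (envelope sizes, between A and B): C0 = 917 × 1297 mm.
Off by 4 mm total — nearest standard size.

C0 (917 × 1297 mm)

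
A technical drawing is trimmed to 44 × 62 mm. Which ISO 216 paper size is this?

B9 (44 × 62 mm)

Aspect ratio 62/44 ≈ 1.409 — close to the ISO √2 ≈ 1.414.
In the B-series (B0 = 1000 × 1414 mm): B9 = 44 × 62 mm.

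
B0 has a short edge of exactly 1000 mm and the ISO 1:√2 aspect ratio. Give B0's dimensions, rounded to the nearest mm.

Short side = 1000 mm; long side = 1000√2 ≈ 1414.2 mm.

1000 × 1414 mm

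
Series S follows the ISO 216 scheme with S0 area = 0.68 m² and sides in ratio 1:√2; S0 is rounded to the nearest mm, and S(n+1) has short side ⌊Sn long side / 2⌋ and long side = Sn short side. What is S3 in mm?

245 × 346 mm

Let S0's short side be w mm. w · w√2 = 0.68 m² = 680,000 mm², so w ≈ 693.4 mm and w√2 ≈ 980.6 mm → S0 = 693 × 981 mm.
S1: ⌊981/2⌋ × 693 = 490 × 693 mm
S2: ⌊693/2⌋ × 490 = 346 × 490 mm
S3: ⌊490/2⌋ × 346 = 245 × 346 mm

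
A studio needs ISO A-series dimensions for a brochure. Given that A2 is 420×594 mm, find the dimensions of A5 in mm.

148 × 210 mm

A3: ⌊594/2⌋ × 420 = 297 × 420 mm
A4: ⌊420/2⌋ × 297 = 210 × 297 mm
A5: ⌊297/2⌋ × 210 = 148 × 210 mm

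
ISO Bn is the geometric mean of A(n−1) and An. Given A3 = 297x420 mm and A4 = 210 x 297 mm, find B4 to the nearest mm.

250 × 353 mm

Short side: √(297 · 210) = √62370 ≈ 249.7 → 250 mm
Long side: √(420 · 297) = √124740 ≈ 353.2 → 353 mm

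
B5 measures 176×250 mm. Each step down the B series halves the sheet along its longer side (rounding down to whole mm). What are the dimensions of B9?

B6: ⌊250/2⌋ × 176 = 125 × 176 mm
B7: ⌊176/2⌋ × 125 = 88 × 125 mm
B8: ⌊125/2⌋ × 88 = 62 × 88 mm
B9: ⌊88/2⌋ × 62 = 44 × 62 mm

44 × 62 mm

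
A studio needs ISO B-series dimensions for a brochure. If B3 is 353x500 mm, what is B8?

B4: ⌊500/2⌋ × 353 = 250 × 353 mm
B5: ⌊353/2⌋ × 250 = 176 × 250 mm
B6: ⌊250/2⌋ × 176 = 125 × 176 mm
B7: ⌊176/2⌋ × 125 = 88 × 125 mm
B8: ⌊125/2⌋ × 88 = 62 × 88 mm

62 × 88 mm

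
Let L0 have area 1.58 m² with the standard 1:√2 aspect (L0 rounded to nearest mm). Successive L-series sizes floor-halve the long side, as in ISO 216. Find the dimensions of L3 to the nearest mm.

Let L0's short side be w mm. w · w√2 = 1.58 m² = 1,580,000 mm², so w ≈ 1057.0 mm and w√2 ≈ 1494.8 mm → L0 = 1057 × 1495 mm.
L1: ⌊1495/2⌋ × 1057 = 747 × 1057 mm
L2: ⌊1057/2⌋ × 747 = 528 × 747 mm
L3: ⌊747/2⌋ × 528 = 373 × 528 mm

373 × 528 mm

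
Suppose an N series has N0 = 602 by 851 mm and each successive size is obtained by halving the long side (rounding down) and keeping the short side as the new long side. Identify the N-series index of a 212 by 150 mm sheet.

N0: 602 × 851 mm
N1: 425 × 602 mm
N2: 301 × 425 mm
N3: 212 × 301 mm
N4: 150 × 212 mm
N5: 106 × 150 mm
→ matches N4.

N4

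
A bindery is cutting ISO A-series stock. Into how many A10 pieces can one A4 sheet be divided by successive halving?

64

A4 = 210 × 297 mm; A10 = 26 × 37 mm.
Each halving step doubles the count; 6 steps from A4 to A10.
2^6 = 64.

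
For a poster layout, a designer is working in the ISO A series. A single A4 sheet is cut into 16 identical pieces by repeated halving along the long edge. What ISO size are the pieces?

16 = 2^4, so 4 halving steps.
A4 → A5 → … → A8 after 4 steps.

A8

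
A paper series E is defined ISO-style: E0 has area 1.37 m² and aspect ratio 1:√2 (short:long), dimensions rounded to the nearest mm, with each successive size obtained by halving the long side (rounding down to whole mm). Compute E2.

Let E0's short side be w mm. w · w√2 = 1.37 m² = 1,370,000 mm², so w ≈ 984.2 mm and w√2 ≈ 1391.9 mm → E0 = 984 × 1392 mm.
E1: ⌊1392/2⌋ × 984 = 696 × 984 mm
E2: ⌊984/2⌋ × 696 = 492 × 696 mm

492 × 696 mm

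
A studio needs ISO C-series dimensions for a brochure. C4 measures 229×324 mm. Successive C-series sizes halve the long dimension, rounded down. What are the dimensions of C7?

81 × 114 mm

C5: ⌊324/2⌋ × 229 = 162 × 229 mm
C6: ⌊229/2⌋ × 162 = 114 × 162 mm
C7: ⌊162/2⌋ × 114 = 81 × 114 mm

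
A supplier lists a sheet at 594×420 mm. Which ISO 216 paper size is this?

A2 (420 × 594 mm)

Aspect ratio 594/420 ≈ 1.414 — close to the ISO √2 ≈ 1.414.
In the A-series (A0 area = 1 m²): A2 = 420 × 594 mm.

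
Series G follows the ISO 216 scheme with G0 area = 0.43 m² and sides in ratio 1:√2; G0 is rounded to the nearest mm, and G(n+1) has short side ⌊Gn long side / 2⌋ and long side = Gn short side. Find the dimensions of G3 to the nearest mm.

Let G0's short side be w mm. w · w√2 = 0.43 m² = 430,000 mm², so w ≈ 551.4 mm and w√2 ≈ 779.8 mm → G0 = 551 × 780 mm.
G1: ⌊780/2⌋ × 551 = 390 × 551 mm
G2: ⌊551/2⌋ × 390 = 275 × 390 mm
G3: ⌊390/2⌋ × 275 = 195 × 275 mm

195 × 275 mm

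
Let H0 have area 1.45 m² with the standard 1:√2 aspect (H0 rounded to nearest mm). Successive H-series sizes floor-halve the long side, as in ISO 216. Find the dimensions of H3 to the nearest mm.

Let H0's short side be w mm. w · w√2 = 1.45 m² = 1,450,000 mm², so w ≈ 1012.6 mm and w√2 ≈ 1432.0 mm → H0 = 1013 × 1432 mm.
H1: ⌊1432/2⌋ × 1013 = 716 × 1013 mm
H2: ⌊1013/2⌋ × 716 = 506 × 716 mm
H3: ⌊716/2⌋ × 506 = 358 × 506 mm

358 × 506 mm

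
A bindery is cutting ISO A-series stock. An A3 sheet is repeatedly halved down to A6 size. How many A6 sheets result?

8

A3 = 297 × 420 mm; A6 = 105 × 148 mm.
Each halving step doubles the count; 3 steps from A3 to A6.
2^3 = 8.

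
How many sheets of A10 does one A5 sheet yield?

32

Each ISO step halves the sheet: 1 × A5 → 2 × A6 → 4 × A7 → 8 × A8 → …
From A5 to A10 is 5 halving steps: 2^5 = 32.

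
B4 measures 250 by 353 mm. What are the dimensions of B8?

62 × 88 mm

B5: ⌊353/2⌋ × 250 = 176 × 250 mm
B6: ⌊250/2⌋ × 176 = 125 × 176 mm
B7: ⌊176/2⌋ × 125 = 88 × 125 mm
B8: ⌊125/2⌋ × 88 = 62 × 88 mm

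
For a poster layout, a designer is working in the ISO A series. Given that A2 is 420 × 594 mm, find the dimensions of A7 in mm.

A3: ⌊594/2⌋ × 420 = 297 × 420 mm
A4: ⌊420/2⌋ × 297 = 210 × 297 mm
A5: ⌊297/2⌋ × 210 = 148 × 210 mm
A6: ⌊210/2⌋ × 148 = 105 × 148 mm
A7: ⌊148/2⌋ × 105 = 74 × 105 mm

74 × 105 mm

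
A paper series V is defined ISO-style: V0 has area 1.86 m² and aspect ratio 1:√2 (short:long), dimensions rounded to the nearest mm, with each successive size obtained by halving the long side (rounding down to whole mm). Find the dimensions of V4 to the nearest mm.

Let V0's short side be w mm. w · w√2 = 1.86 m² = 1,860,000 mm², so w ≈ 1146.8 mm and w√2 ≈ 1621.9 mm → V0 = 1147 × 1622 mm.
V1: ⌊1622/2⌋ × 1147 = 811 × 1147 mm
V2: ⌊1147/2⌋ × 811 = 573 × 811 mm
V3: ⌊811/2⌋ × 573 = 405 × 573 mm
V4: ⌊573/2⌋ × 405 = 286 × 405 mm

286 × 405 mm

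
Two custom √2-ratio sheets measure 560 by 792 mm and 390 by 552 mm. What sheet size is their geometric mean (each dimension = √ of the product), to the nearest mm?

Short side: √(560 · 390) = √218400 ≈ 467.3 → 467 mm
Long side: √(792 · 552) = √437184 ≈ 661.2 → 661 mm

467 × 661 mm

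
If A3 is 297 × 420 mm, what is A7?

A4: ⌊420/2⌋ × 297 = 210 × 297 mm
A5: ⌊297/2⌋ × 210 = 148 × 210 mm
A6: ⌊210/2⌋ × 148 = 105 × 148 mm
A7: ⌊148/2⌋ × 105 = 74 × 105 mm

74 × 105 mm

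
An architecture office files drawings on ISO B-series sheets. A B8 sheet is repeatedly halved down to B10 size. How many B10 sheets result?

B8 = 62 × 88 mm; B10 = 31 × 44 mm.
Each halving step doubles the count; 2 steps from B8 to B10.
2^2 = 4.

4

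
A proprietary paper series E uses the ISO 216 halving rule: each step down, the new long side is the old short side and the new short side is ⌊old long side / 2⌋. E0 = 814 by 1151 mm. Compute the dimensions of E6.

101 × 143 mm

E1: ⌊1151/2⌋ × 814 = 575 × 814 mm
E2: ⌊814/2⌋ × 575 = 407 × 575 mm
E3: ⌊575/2⌋ × 407 = 287 × 407 mm
E4: ⌊407/2⌋ × 287 = 203 × 287 mm
E5: ⌊287/2⌋ × 203 = 143 × 203 mm
E6: ⌊203/2⌋ × 143 = 101 × 143 mm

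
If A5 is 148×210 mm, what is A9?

A6: ⌊210/2⌋ × 148 = 105 × 148 mm
A7: ⌊148/2⌋ × 105 = 74 × 105 mm
A8: ⌊105/2⌋ × 74 = 52 × 74 mm
A9: ⌊74/2⌋ × 52 = 37 × 52 mm

37 × 52 mm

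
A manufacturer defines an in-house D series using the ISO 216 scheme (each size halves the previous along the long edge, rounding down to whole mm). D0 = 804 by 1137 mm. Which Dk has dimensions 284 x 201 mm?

D4

D0: 804 × 1137 mm
D1: 568 × 804 mm
D2: 402 × 568 mm
D3: 284 × 402 mm
D4: 201 × 284 mm
D5: 142 × 201 mm
→ matches D4.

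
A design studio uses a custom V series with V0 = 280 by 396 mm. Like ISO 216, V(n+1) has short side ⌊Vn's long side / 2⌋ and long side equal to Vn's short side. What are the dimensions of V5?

V1 = 198 × 280 mm (from V0 by 1 halving).
V2: ⌊280/2⌋ × 198 = 140 × 198 mm
V3: ⌊198/2⌋ × 140 = 99 × 140 mm
V4: ⌊140/2⌋ × 99 = 70 × 99 mm
V5: ⌊99/2⌋ × 70 = 49 × 70 mm

49 × 70 mm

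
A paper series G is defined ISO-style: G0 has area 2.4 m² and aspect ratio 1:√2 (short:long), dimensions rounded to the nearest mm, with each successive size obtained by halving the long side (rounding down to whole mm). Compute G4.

325 × 460 mm

Let G0's short side be w mm. w · w√2 = 2.4 m² = 2,400,000 mm², so w ≈ 1302.7 mm and w√2 ≈ 1842.3 mm → G0 = 1303 × 1842 mm.
G1: ⌊1842/2⌋ × 1303 = 921 × 1303 mm
G2: ⌊1303/2⌋ × 921 = 651 × 921 mm
G3: ⌊921/2⌋ × 651 = 460 × 651 mm
G4: ⌊651/2⌋ × 460 = 325 × 460 mm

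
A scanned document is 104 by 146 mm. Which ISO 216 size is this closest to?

Aspect ratio 146/104 ≈ 1.404 — close to the ISO √2 ≈ 1.414.
In the A-series (A0 area = 1 m²): A6 = 105 × 148 mm.
Off by 3 mm total — nearest standard size.

A6 (105 × 148 mm)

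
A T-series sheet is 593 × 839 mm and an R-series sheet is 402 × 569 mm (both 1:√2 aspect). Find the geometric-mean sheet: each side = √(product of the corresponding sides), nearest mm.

488 × 691 mm

Short side: √(593 · 402) = √238386 ≈ 488.2 → 488 mm
Long side: √(839 · 569) = √477391 ≈ 690.9 → 691 mm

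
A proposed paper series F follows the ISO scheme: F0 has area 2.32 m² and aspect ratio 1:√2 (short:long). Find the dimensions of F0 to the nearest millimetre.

Let the short side be w mm. Then w · w√2 = 2.32 m² = 2,320,000 mm².
w² = 2,320,000/√2, so w ≈ 1280.8 mm; long side = w√2 ≈ 1811.3 mm.

1281 × 1811 mm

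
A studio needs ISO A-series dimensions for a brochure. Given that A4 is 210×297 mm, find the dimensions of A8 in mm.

A5: ⌊297/2⌋ × 210 = 148 × 210 mm
A6: ⌊210/2⌋ × 148 = 105 × 148 mm
A7: ⌊148/2⌋ × 105 = 74 × 105 mm
A8: ⌊105/2⌋ × 74 = 52 × 74 mm

52 × 74 mm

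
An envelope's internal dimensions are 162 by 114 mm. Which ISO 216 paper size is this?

Aspect ratio 162/114 ≈ 1.421 — close to the ISO √2 ≈ 1.414.
In the C-series (envelope sizes, between A and B): C6 = 114 × 162 mm.

C6 (114 × 162 mm)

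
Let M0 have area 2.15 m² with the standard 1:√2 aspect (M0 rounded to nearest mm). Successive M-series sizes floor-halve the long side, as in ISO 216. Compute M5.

Let M0's short side be w mm. w · w√2 = 2.15 m² = 2,150,000 mm², so w ≈ 1233.0 mm and w√2 ≈ 1743.7 mm → M0 = 1233 × 1744 mm.
M1: ⌊1744/2⌋ × 1233 = 872 × 1233 mm
M2: ⌊1233/2⌋ × 872 = 616 × 872 mm
M3: ⌊872/2⌋ × 616 = 436 × 616 mm
M4: ⌊616/2⌋ × 436 = 308 × 436 mm
M5: ⌊436/2⌋ × 308 = 218 × 308 mm

218 × 308 mm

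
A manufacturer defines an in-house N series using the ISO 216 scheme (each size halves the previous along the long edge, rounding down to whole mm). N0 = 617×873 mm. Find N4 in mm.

154 × 218 mm

N1 = 436 × 617 mm (from N0 by 1 halving).
N2: ⌊617/2⌋ × 436 = 308 × 436 mm
N3: ⌊436/2⌋ × 308 = 218 × 308 mm
N4: ⌊308/2⌋ × 218 = 154 × 218 mm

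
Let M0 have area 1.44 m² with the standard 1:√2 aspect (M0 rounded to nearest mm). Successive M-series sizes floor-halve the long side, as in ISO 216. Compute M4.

Let M0's short side be w mm. w · w√2 = 1.44 m² = 1,440,000 mm², so w ≈ 1009.1 mm and w√2 ≈ 1427.0 mm → M0 = 1009 × 1427 mm.
M1: ⌊1427/2⌋ × 1009 = 713 × 1009 mm
M2: ⌊1009/2⌋ × 713 = 504 × 713 mm
M3: ⌊713/2⌋ × 504 = 356 × 504 mm
M4: ⌊504/2⌋ × 356 = 252 × 356 mm

252 × 356 mm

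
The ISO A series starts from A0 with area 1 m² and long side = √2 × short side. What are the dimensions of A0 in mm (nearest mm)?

841 × 1189 mm

Let the short side be w mm. Then the long side is w√2 and w · w√2 = 10⁶ mm².
w² = 10⁶/√2, so w = 1000 / 2^(1/4) ≈ 840.9 mm; long side = 1000 · 2^(1/4) ≈ 1189.2 mm.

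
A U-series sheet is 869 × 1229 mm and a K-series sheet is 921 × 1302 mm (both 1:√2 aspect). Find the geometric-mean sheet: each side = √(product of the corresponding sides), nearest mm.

Short side: √(869 · 921) = √800349 ≈ 894.6 → 895 mm
Long side: √(1229 · 1302) = √1600158 ≈ 1265.0 → 1265 mm

895 × 1265 mm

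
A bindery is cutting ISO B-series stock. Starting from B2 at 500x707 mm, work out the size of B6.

125 × 176 mm

B3: ⌊707/2⌋ × 500 = 353 × 500 mm
B4: ⌊500/2⌋ × 353 = 250 × 353 mm
B5: ⌊353/2⌋ × 250 = 176 × 250 mm
B6: ⌊250/2⌋ × 176 = 125 × 176 mm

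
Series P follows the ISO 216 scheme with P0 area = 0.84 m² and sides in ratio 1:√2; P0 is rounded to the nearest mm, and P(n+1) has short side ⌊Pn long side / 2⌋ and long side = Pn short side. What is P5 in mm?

Let P0's short side be w mm. w · w√2 = 0.84 m² = 840,000 mm², so w ≈ 770.7 mm and w√2 ≈ 1089.9 mm → P0 = 771 × 1090 mm.
P1: ⌊1090/2⌋ × 771 = 545 × 771 mm
P2: ⌊771/2⌋ × 545 = 385 × 545 mm
P3: ⌊545/2⌋ × 385 = 272 × 385 mm
P4: ⌊385/2⌋ × 272 = 192 × 272 mm
P5: ⌊272/2⌋ × 192 = 136 × 192 mm

136 × 192 mm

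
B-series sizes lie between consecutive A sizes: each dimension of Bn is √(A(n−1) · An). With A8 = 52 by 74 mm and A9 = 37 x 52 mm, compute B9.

44 × 62 mm

Short side: √(52 · 37) = √1924 ≈ 43.9 → 44 mm
Long side: √(74 · 52) = √3848 ≈ 62.0 → 62 mm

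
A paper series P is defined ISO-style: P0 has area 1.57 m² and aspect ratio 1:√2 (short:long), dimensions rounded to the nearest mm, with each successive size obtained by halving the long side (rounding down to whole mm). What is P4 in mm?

Let P0's short side be w mm. w · w√2 = 1.57 m² = 1,570,000 mm², so w ≈ 1053.6 mm and w√2 ≈ 1490.1 mm → P0 = 1054 × 1490 mm.
P1: ⌊1490/2⌋ × 1054 = 745 × 1054 mm
P2: ⌊1054/2⌋ × 745 = 527 × 745 mm
P3: ⌊745/2⌋ × 527 = 372 × 527 mm
P4: ⌊527/2⌋ × 372 = 263 × 372 mm

263 × 372 mm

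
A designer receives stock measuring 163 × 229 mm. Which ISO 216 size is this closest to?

Aspect ratio 229/163 ≈ 1.405 — close to the ISO √2 ≈ 1.414.
In the C-series (envelope sizes, between A and B): C5 = 162 × 229 mm.
Off by 1 mm total — nearest standard size.

C5 (162 × 229 mm)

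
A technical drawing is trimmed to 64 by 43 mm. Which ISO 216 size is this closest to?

Aspect ratio 64/43 ≈ 1.488 (ISO target is √2 ≈ 1.414).
In the B-series (B0 = 1000 × 1414 mm): B9 = 44 × 62 mm.
Off by 3 mm total — nearest standard size.

B9 (44 × 62 mm)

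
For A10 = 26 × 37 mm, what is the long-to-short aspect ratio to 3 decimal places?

1.423

37 / 26 = 1.423
ISO 216 targets √2 ≈ 1.414; the +0.009 deviation is from mm rounding.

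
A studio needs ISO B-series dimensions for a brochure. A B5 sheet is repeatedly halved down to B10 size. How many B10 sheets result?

32

Each ISO step halves the sheet: 1 × B5 → 2 × B6 → 4 × B7 → 8 × B8 → …
From B5 to B10 is 5 halving steps: 2^5 = 32.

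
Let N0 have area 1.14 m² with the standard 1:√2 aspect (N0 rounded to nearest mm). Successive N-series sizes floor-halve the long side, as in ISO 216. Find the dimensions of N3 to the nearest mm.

Let N0's short side be w mm. w · w√2 = 1.14 m² = 1,140,000 mm², so w ≈ 897.8 mm and w√2 ≈ 1269.7 mm → N0 = 898 × 1270 mm.
N1: ⌊1270/2⌋ × 898 = 635 × 898 mm
N2: ⌊898/2⌋ × 635 = 449 × 635 mm
N3: ⌊635/2⌋ × 449 = 317 × 449 mm

317 × 449 mm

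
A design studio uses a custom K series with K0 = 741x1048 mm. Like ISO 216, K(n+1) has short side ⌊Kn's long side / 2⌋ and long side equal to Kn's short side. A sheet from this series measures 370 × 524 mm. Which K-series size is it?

K0: 741 × 1048 mm
K1: 524 × 741 mm
K2: 370 × 524 mm
K3: 262 × 370 mm
→ matches K2.

K2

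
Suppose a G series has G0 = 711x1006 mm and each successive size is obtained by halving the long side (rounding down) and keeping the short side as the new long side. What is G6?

G1: ⌊1006/2⌋ × 711 = 503 × 711 mm
G2: ⌊711/2⌋ × 503 = 355 × 503 mm
G3: ⌊503/2⌋ × 355 = 251 × 355 mm
G4: ⌊355/2⌋ × 251 = 177 × 251 mm
G5: ⌊251/2⌋ × 177 = 125 × 177 mm
G6: ⌊177/2⌋ × 125 = 88 × 125 mm

88 × 125 mm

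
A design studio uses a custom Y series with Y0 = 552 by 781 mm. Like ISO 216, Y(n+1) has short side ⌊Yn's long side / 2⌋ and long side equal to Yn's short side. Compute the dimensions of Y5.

97 × 138 mm

Y1: ⌊781/2⌋ × 552 = 390 × 552 mm
Y2: ⌊552/2⌋ × 390 = 276 × 390 mm
Y3: ⌊390/2⌋ × 276 = 195 × 276 mm
Y4: ⌊276/2⌋ × 195 = 138 × 195 mm
Y5: ⌊195/2⌋ × 138 = 97 × 138 mm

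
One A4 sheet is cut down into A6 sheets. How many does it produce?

Each ISO step halves the sheet: 1 × A4 → 2 × A5 → 4 × A6
From A4 to A6 is 2 halving steps: 2^2 = 4.

4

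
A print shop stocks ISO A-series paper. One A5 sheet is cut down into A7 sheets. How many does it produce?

4

Each ISO step halves the sheet: 1 × A5 → 2 × A6 → 4 × A7
From A5 to A7 is 2 halving steps: 2^2 = 4.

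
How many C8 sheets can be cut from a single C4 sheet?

16

Each ISO step halves the sheet: 1 × C4 → 2 × C5 → 4 × C6 → 8 × C7 → …
From C4 to C8 is 4 halving steps: 2^4 = 16.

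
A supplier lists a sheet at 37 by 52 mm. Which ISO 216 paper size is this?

A9 (37 × 52 mm)

Aspect ratio 52/37 ≈ 1.405 — close to the ISO √2 ≈ 1.414.
In the A-series (A0 area = 1 m²): A9 = 37 × 52 mm.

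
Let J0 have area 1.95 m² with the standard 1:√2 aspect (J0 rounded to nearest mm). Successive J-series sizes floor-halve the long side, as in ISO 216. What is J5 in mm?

207 × 293 mm

Let J0's short side be w mm. w · w√2 = 1.95 m² = 1,950,000 mm², so w ≈ 1174.2 mm and w√2 ≈ 1660.6 mm → J0 = 1174 × 1661 mm.
J1: ⌊1661/2⌋ × 1174 = 830 × 1174 mm
J2: ⌊1174/2⌋ × 830 = 587 × 830 mm
J3: ⌊830/2⌋ × 587 = 415 × 587 mm
J4: ⌊587/2⌋ × 415 = 293 × 415 mm
J5: ⌊415/2⌋ × 293 = 207 × 293 mm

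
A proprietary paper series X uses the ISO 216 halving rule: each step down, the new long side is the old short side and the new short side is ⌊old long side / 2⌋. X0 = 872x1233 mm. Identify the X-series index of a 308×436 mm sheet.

X3

X0: 872 × 1233 mm
X1: 616 × 872 mm
X2: 436 × 616 mm
X3: 308 × 436 mm
X4: 218 × 308 mm
→ matches X3.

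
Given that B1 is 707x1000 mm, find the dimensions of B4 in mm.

250 × 353 mm

B2: ⌊1000/2⌋ × 707 = 500 × 707 mm
B3: ⌊707/2⌋ × 500 = 353 × 500 mm
B4: ⌊500/2⌋ × 353 = 250 × 353 mm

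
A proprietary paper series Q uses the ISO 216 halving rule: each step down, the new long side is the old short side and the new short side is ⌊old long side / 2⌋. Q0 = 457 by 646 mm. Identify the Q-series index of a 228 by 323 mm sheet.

Q2

Q0: 457 × 646 mm
Q1: 323 × 457 mm
Q2: 228 × 323 mm
Q3: 161 × 228 mm
→ matches Q2.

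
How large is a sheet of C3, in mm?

C0 = 917 × 1297 mm (C0 is the geometric mean of A0 and B0, aspect 1:√2).
C1: ⌊1297/2⌋ × 917 = 648 × 917 mm
C2: ⌊917/2⌋ × 648 = 458 × 648 mm
C3: ⌊648/2⌋ × 458 = 324 × 458 mm

324 × 458 mm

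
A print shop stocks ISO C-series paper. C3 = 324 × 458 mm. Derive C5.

C4: ⌊458/2⌋ × 324 = 229 × 324 mm
C5: ⌊324/2⌋ × 229 = 162 × 229 mm

162 × 229 mm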